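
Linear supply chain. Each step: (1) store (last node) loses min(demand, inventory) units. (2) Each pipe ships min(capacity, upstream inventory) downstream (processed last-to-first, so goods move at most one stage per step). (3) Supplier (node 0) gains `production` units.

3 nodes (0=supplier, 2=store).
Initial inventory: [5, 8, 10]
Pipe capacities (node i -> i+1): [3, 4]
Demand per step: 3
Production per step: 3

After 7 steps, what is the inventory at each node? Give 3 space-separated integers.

Step 1: demand=3,sold=3 ship[1->2]=4 ship[0->1]=3 prod=3 -> inv=[5 7 11]
Step 2: demand=3,sold=3 ship[1->2]=4 ship[0->1]=3 prod=3 -> inv=[5 6 12]
Step 3: demand=3,sold=3 ship[1->2]=4 ship[0->1]=3 prod=3 -> inv=[5 5 13]
Step 4: demand=3,sold=3 ship[1->2]=4 ship[0->1]=3 prod=3 -> inv=[5 4 14]
Step 5: demand=3,sold=3 ship[1->2]=4 ship[0->1]=3 prod=3 -> inv=[5 3 15]
Step 6: demand=3,sold=3 ship[1->2]=3 ship[0->1]=3 prod=3 -> inv=[5 3 15]
Step 7: demand=3,sold=3 ship[1->2]=3 ship[0->1]=3 prod=3 -> inv=[5 3 15]

5 3 15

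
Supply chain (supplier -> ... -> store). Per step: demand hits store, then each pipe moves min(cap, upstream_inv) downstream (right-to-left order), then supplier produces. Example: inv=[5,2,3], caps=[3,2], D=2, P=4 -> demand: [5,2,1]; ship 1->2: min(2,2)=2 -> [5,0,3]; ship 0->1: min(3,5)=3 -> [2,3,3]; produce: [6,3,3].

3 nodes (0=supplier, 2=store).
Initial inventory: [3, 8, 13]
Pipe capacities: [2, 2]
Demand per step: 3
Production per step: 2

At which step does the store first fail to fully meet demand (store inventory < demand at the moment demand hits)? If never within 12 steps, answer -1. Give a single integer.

Step 1: demand=3,sold=3 ship[1->2]=2 ship[0->1]=2 prod=2 -> [3 8 12]
Step 2: demand=3,sold=3 ship[1->2]=2 ship[0->1]=2 prod=2 -> [3 8 11]
Step 3: demand=3,sold=3 ship[1->2]=2 ship[0->1]=2 prod=2 -> [3 8 10]
Step 4: demand=3,sold=3 ship[1->2]=2 ship[0->1]=2 prod=2 -> [3 8 9]
Step 5: demand=3,sold=3 ship[1->2]=2 ship[0->1]=2 prod=2 -> [3 8 8]
Step 6: demand=3,sold=3 ship[1->2]=2 ship[0->1]=2 prod=2 -> [3 8 7]
Step 7: demand=3,sold=3 ship[1->2]=2 ship[0->1]=2 prod=2 -> [3 8 6]
Step 8: demand=3,sold=3 ship[1->2]=2 ship[0->1]=2 prod=2 -> [3 8 5]
Step 9: demand=3,sold=3 ship[1->2]=2 ship[0->1]=2 prod=2 -> [3 8 4]
Step 10: demand=3,sold=3 ship[1->2]=2 ship[0->1]=2 prod=2 -> [3 8 3]
Step 11: demand=3,sold=3 ship[1->2]=2 ship[0->1]=2 prod=2 -> [3 8 2]
Step 12: demand=3,sold=2 ship[1->2]=2 ship[0->1]=2 prod=2 -> [3 8 2]
First stockout at step 12

12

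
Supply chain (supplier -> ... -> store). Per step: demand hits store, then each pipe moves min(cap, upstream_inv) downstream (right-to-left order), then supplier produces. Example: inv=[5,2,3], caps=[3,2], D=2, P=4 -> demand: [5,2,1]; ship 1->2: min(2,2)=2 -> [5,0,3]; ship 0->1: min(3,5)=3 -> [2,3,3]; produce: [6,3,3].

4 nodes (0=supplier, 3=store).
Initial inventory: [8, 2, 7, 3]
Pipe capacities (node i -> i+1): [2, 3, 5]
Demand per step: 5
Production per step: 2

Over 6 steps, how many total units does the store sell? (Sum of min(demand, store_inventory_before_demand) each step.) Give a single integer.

Answer: 18

Derivation:
Step 1: sold=3 (running total=3) -> [8 2 4 5]
Step 2: sold=5 (running total=8) -> [8 2 2 4]
Step 3: sold=4 (running total=12) -> [8 2 2 2]
Step 4: sold=2 (running total=14) -> [8 2 2 2]
Step 5: sold=2 (running total=16) -> [8 2 2 2]
Step 6: sold=2 (running total=18) -> [8 2 2 2]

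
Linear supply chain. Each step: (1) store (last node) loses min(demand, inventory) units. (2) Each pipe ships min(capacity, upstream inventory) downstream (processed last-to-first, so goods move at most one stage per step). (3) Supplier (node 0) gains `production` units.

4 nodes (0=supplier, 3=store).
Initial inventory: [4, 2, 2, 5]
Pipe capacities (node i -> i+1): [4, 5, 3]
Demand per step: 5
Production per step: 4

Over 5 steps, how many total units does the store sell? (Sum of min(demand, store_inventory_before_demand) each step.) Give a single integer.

Step 1: sold=5 (running total=5) -> [4 4 2 2]
Step 2: sold=2 (running total=7) -> [4 4 4 2]
Step 3: sold=2 (running total=9) -> [4 4 5 3]
Step 4: sold=3 (running total=12) -> [4 4 6 3]
Step 5: sold=3 (running total=15) -> [4 4 7 3]

Answer: 15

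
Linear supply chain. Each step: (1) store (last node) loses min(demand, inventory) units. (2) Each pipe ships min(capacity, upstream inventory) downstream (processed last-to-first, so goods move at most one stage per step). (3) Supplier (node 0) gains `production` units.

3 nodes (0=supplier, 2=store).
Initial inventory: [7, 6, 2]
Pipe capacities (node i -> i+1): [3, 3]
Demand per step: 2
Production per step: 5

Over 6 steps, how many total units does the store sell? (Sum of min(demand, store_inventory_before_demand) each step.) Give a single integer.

Answer: 12

Derivation:
Step 1: sold=2 (running total=2) -> [9 6 3]
Step 2: sold=2 (running total=4) -> [11 6 4]
Step 3: sold=2 (running total=6) -> [13 6 5]
Step 4: sold=2 (running total=8) -> [15 6 6]
Step 5: sold=2 (running total=10) -> [17 6 7]
Step 6: sold=2 (running total=12) -> [19 6 8]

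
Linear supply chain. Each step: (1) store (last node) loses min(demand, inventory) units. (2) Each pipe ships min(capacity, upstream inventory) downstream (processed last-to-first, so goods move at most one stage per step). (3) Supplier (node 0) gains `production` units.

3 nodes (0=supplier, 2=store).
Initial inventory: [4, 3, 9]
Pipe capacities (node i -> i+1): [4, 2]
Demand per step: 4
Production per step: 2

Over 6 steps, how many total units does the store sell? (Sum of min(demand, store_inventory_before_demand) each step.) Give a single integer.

Answer: 19

Derivation:
Step 1: sold=4 (running total=4) -> [2 5 7]
Step 2: sold=4 (running total=8) -> [2 5 5]
Step 3: sold=4 (running total=12) -> [2 5 3]
Step 4: sold=3 (running total=15) -> [2 5 2]
Step 5: sold=2 (running total=17) -> [2 5 2]
Step 6: sold=2 (running total=19) -> [2 5 2]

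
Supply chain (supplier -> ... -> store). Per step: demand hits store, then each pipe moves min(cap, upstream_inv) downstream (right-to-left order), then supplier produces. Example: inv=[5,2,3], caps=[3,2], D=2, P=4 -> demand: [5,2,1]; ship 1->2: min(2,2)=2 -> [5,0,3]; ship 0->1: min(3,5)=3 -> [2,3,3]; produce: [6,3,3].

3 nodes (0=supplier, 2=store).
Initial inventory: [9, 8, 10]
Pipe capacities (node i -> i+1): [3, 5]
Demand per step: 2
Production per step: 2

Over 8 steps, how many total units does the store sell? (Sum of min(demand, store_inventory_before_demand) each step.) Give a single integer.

Step 1: sold=2 (running total=2) -> [8 6 13]
Step 2: sold=2 (running total=4) -> [7 4 16]
Step 3: sold=2 (running total=6) -> [6 3 18]
Step 4: sold=2 (running total=8) -> [5 3 19]
Step 5: sold=2 (running total=10) -> [4 3 20]
Step 6: sold=2 (running total=12) -> [3 3 21]
Step 7: sold=2 (running total=14) -> [2 3 22]
Step 8: sold=2 (running total=16) -> [2 2 23]

Answer: 16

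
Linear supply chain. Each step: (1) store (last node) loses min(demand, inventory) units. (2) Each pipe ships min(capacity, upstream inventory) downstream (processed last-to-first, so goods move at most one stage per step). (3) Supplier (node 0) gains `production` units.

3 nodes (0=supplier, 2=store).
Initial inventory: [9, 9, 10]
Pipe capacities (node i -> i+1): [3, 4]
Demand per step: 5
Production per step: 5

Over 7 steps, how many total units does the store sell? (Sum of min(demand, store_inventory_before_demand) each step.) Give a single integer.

Answer: 34

Derivation:
Step 1: sold=5 (running total=5) -> [11 8 9]
Step 2: sold=5 (running total=10) -> [13 7 8]
Step 3: sold=5 (running total=15) -> [15 6 7]
Step 4: sold=5 (running total=20) -> [17 5 6]
Step 5: sold=5 (running total=25) -> [19 4 5]
Step 6: sold=5 (running total=30) -> [21 3 4]
Step 7: sold=4 (running total=34) -> [23 3 3]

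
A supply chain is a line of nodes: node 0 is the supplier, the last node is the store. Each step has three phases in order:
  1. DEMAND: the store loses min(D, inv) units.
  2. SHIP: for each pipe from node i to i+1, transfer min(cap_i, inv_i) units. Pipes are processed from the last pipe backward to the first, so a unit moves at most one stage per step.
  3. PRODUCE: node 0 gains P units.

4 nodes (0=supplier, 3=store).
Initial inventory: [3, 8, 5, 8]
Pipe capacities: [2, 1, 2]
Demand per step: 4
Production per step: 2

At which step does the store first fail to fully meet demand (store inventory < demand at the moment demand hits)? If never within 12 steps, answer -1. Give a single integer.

Step 1: demand=4,sold=4 ship[2->3]=2 ship[1->2]=1 ship[0->1]=2 prod=2 -> [3 9 4 6]
Step 2: demand=4,sold=4 ship[2->3]=2 ship[1->2]=1 ship[0->1]=2 prod=2 -> [3 10 3 4]
Step 3: demand=4,sold=4 ship[2->3]=2 ship[1->2]=1 ship[0->1]=2 prod=2 -> [3 11 2 2]
Step 4: demand=4,sold=2 ship[2->3]=2 ship[1->2]=1 ship[0->1]=2 prod=2 -> [3 12 1 2]
Step 5: demand=4,sold=2 ship[2->3]=1 ship[1->2]=1 ship[0->1]=2 prod=2 -> [3 13 1 1]
Step 6: demand=4,sold=1 ship[2->3]=1 ship[1->2]=1 ship[0->1]=2 prod=2 -> [3 14 1 1]
Step 7: demand=4,sold=1 ship[2->3]=1 ship[1->2]=1 ship[0->1]=2 prod=2 -> [3 15 1 1]
Step 8: demand=4,sold=1 ship[2->3]=1 ship[1->2]=1 ship[0->1]=2 prod=2 -> [3 16 1 1]
Step 9: demand=4,sold=1 ship[2->3]=1 ship[1->2]=1 ship[0->1]=2 prod=2 -> [3 17 1 1]
Step 10: demand=4,sold=1 ship[2->3]=1 ship[1->2]=1 ship[0->1]=2 prod=2 -> [3 18 1 1]
Step 11: demand=4,sold=1 ship[2->3]=1 ship[1->2]=1 ship[0->1]=2 prod=2 -> [3 19 1 1]
Step 12: demand=4,sold=1 ship[2->3]=1 ship[1->2]=1 ship[0->1]=2 prod=2 -> [3 20 1 1]
First stockout at step 4

4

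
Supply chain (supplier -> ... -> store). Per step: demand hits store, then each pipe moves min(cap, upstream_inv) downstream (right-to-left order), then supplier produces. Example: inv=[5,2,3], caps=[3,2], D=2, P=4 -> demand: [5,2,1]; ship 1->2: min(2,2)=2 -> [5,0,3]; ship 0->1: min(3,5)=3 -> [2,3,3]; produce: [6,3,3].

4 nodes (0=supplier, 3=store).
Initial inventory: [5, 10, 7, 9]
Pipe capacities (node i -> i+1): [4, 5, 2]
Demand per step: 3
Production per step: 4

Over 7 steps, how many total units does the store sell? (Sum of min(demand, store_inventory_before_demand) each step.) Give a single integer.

Step 1: sold=3 (running total=3) -> [5 9 10 8]
Step 2: sold=3 (running total=6) -> [5 8 13 7]
Step 3: sold=3 (running total=9) -> [5 7 16 6]
Step 4: sold=3 (running total=12) -> [5 6 19 5]
Step 5: sold=3 (running total=15) -> [5 5 22 4]
Step 6: sold=3 (running total=18) -> [5 4 25 3]
Step 7: sold=3 (running total=21) -> [5 4 27 2]

Answer: 21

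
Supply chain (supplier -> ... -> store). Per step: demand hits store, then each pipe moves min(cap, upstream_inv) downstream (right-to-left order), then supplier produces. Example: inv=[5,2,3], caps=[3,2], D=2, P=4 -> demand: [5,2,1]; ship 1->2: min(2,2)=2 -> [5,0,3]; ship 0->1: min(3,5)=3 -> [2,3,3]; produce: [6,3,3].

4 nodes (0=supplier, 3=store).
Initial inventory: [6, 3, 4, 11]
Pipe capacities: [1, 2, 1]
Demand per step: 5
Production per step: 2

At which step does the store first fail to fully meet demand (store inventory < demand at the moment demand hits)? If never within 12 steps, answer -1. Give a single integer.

Step 1: demand=5,sold=5 ship[2->3]=1 ship[1->2]=2 ship[0->1]=1 prod=2 -> [7 2 5 7]
Step 2: demand=5,sold=5 ship[2->3]=1 ship[1->2]=2 ship[0->1]=1 prod=2 -> [8 1 6 3]
Step 3: demand=5,sold=3 ship[2->3]=1 ship[1->2]=1 ship[0->1]=1 prod=2 -> [9 1 6 1]
Step 4: demand=5,sold=1 ship[2->3]=1 ship[1->2]=1 ship[0->1]=1 prod=2 -> [10 1 6 1]
Step 5: demand=5,sold=1 ship[2->3]=1 ship[1->2]=1 ship[0->1]=1 prod=2 -> [11 1 6 1]
Step 6: demand=5,sold=1 ship[2->3]=1 ship[1->2]=1 ship[0->1]=1 prod=2 -> [12 1 6 1]
Step 7: demand=5,sold=1 ship[2->3]=1 ship[1->2]=1 ship[0->1]=1 prod=2 -> [13 1 6 1]
Step 8: demand=5,sold=1 ship[2->3]=1 ship[1->2]=1 ship[0->1]=1 prod=2 -> [14 1 6 1]
Step 9: demand=5,sold=1 ship[2->3]=1 ship[1->2]=1 ship[0->1]=1 prod=2 -> [15 1 6 1]
Step 10: demand=5,sold=1 ship[2->3]=1 ship[1->2]=1 ship[0->1]=1 prod=2 -> [16 1 6 1]
Step 11: demand=5,sold=1 ship[2->3]=1 ship[1->2]=1 ship[0->1]=1 prod=2 -> [17 1 6 1]
Step 12: demand=5,sold=1 ship[2->3]=1 ship[1->2]=1 ship[0->1]=1 prod=2 -> [18 1 6 1]
First stockout at step 3

3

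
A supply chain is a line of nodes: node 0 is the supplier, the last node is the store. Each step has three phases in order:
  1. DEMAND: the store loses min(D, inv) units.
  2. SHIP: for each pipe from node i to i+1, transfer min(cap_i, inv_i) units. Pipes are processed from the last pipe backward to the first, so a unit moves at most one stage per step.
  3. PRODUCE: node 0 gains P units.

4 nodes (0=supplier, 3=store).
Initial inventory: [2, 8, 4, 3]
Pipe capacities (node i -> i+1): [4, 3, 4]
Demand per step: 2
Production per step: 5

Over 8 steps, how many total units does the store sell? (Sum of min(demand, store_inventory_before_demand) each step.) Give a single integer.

Step 1: sold=2 (running total=2) -> [5 7 3 5]
Step 2: sold=2 (running total=4) -> [6 8 3 6]
Step 3: sold=2 (running total=6) -> [7 9 3 7]
Step 4: sold=2 (running total=8) -> [8 10 3 8]
Step 5: sold=2 (running total=10) -> [9 11 3 9]
Step 6: sold=2 (running total=12) -> [10 12 3 10]
Step 7: sold=2 (running total=14) -> [11 13 3 11]
Step 8: sold=2 (running total=16) -> [12 14 3 12]

Answer: 16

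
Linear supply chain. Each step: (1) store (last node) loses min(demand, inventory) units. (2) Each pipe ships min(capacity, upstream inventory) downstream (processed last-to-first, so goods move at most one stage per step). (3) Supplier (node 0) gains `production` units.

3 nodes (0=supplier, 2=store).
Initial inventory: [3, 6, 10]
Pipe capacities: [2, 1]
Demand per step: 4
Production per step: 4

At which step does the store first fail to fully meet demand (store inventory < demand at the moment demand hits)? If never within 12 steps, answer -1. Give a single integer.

Step 1: demand=4,sold=4 ship[1->2]=1 ship[0->1]=2 prod=4 -> [5 7 7]
Step 2: demand=4,sold=4 ship[1->2]=1 ship[0->1]=2 prod=4 -> [7 8 4]
Step 3: demand=4,sold=4 ship[1->2]=1 ship[0->1]=2 prod=4 -> [9 9 1]
Step 4: demand=4,sold=1 ship[1->2]=1 ship[0->1]=2 prod=4 -> [11 10 1]
Step 5: demand=4,sold=1 ship[1->2]=1 ship[0->1]=2 prod=4 -> [13 11 1]
Step 6: demand=4,sold=1 ship[1->2]=1 ship[0->1]=2 prod=4 -> [15 12 1]
Step 7: demand=4,sold=1 ship[1->2]=1 ship[0->1]=2 prod=4 -> [17 13 1]
Step 8: demand=4,sold=1 ship[1->2]=1 ship[0->1]=2 prod=4 -> [19 14 1]
Step 9: demand=4,sold=1 ship[1->2]=1 ship[0->1]=2 prod=4 -> [21 15 1]
Step 10: demand=4,sold=1 ship[1->2]=1 ship[0->1]=2 prod=4 -> [23 16 1]
Step 11: demand=4,sold=1 ship[1->2]=1 ship[0->1]=2 prod=4 -> [25 17 1]
Step 12: demand=4,sold=1 ship[1->2]=1 ship[0->1]=2 prod=4 -> [27 18 1]
First stockout at step 4

4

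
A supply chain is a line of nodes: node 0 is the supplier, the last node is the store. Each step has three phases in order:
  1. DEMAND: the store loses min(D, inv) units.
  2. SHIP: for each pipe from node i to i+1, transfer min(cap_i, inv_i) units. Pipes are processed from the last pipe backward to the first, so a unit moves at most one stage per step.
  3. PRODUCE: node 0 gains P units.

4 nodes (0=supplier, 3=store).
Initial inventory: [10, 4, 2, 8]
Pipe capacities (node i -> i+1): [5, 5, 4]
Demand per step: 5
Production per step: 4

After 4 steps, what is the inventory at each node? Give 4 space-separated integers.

Step 1: demand=5,sold=5 ship[2->3]=2 ship[1->2]=4 ship[0->1]=5 prod=4 -> inv=[9 5 4 5]
Step 2: demand=5,sold=5 ship[2->3]=4 ship[1->2]=5 ship[0->1]=5 prod=4 -> inv=[8 5 5 4]
Step 3: demand=5,sold=4 ship[2->3]=4 ship[1->2]=5 ship[0->1]=5 prod=4 -> inv=[7 5 6 4]
Step 4: demand=5,sold=4 ship[2->3]=4 ship[1->2]=5 ship[0->1]=5 prod=4 -> inv=[6 5 7 4]

6 5 7 4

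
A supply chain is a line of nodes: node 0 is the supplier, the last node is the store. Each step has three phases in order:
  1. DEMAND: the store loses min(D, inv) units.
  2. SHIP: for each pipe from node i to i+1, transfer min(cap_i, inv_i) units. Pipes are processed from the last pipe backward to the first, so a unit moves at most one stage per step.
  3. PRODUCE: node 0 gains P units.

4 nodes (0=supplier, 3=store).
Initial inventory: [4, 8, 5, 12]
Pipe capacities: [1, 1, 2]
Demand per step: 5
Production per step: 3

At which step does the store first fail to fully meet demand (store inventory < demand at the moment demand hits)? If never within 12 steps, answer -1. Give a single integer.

Step 1: demand=5,sold=5 ship[2->3]=2 ship[1->2]=1 ship[0->1]=1 prod=3 -> [6 8 4 9]
Step 2: demand=5,sold=5 ship[2->3]=2 ship[1->2]=1 ship[0->1]=1 prod=3 -> [8 8 3 6]
Step 3: demand=5,sold=5 ship[2->3]=2 ship[1->2]=1 ship[0->1]=1 prod=3 -> [10 8 2 3]
Step 4: demand=5,sold=3 ship[2->3]=2 ship[1->2]=1 ship[0->1]=1 prod=3 -> [12 8 1 2]
Step 5: demand=5,sold=2 ship[2->3]=1 ship[1->2]=1 ship[0->1]=1 prod=3 -> [14 8 1 1]
Step 6: demand=5,sold=1 ship[2->3]=1 ship[1->2]=1 ship[0->1]=1 prod=3 -> [16 8 1 1]
Step 7: demand=5,sold=1 ship[2->3]=1 ship[1->2]=1 ship[0->1]=1 prod=3 -> [18 8 1 1]
Step 8: demand=5,sold=1 ship[2->3]=1 ship[1->2]=1 ship[0->1]=1 prod=3 -> [20 8 1 1]
Step 9: demand=5,sold=1 ship[2->3]=1 ship[1->2]=1 ship[0->1]=1 prod=3 -> [22 8 1 1]
Step 10: demand=5,sold=1 ship[2->3]=1 ship[1->2]=1 ship[0->1]=1 prod=3 -> [24 8 1 1]
Step 11: demand=5,sold=1 ship[2->3]=1 ship[1->2]=1 ship[0->1]=1 prod=3 -> [26 8 1 1]
Step 12: demand=5,sold=1 ship[2->3]=1 ship[1->2]=1 ship[0->1]=1 prod=3 -> [28 8 1 1]
First stockout at step 4

4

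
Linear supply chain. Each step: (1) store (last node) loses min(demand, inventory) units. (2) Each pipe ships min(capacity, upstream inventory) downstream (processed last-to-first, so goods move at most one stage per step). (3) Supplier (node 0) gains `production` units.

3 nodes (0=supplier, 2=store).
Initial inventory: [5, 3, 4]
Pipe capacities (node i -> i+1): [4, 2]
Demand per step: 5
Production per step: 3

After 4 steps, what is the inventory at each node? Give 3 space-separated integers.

Step 1: demand=5,sold=4 ship[1->2]=2 ship[0->1]=4 prod=3 -> inv=[4 5 2]
Step 2: demand=5,sold=2 ship[1->2]=2 ship[0->1]=4 prod=3 -> inv=[3 7 2]
Step 3: demand=5,sold=2 ship[1->2]=2 ship[0->1]=3 prod=3 -> inv=[3 8 2]
Step 4: demand=5,sold=2 ship[1->2]=2 ship[0->1]=3 prod=3 -> inv=[3 9 2]

3 9 2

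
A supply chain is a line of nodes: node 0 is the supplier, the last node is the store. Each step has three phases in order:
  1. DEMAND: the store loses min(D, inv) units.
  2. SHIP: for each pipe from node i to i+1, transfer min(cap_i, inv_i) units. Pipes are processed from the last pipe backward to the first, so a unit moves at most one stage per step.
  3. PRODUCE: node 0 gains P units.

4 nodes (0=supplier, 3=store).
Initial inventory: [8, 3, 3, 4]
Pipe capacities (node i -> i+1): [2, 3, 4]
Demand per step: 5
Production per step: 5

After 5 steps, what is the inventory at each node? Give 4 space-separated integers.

Step 1: demand=5,sold=4 ship[2->3]=3 ship[1->2]=3 ship[0->1]=2 prod=5 -> inv=[11 2 3 3]
Step 2: demand=5,sold=3 ship[2->3]=3 ship[1->2]=2 ship[0->1]=2 prod=5 -> inv=[14 2 2 3]
Step 3: demand=5,sold=3 ship[2->3]=2 ship[1->2]=2 ship[0->1]=2 prod=5 -> inv=[17 2 2 2]
Step 4: demand=5,sold=2 ship[2->3]=2 ship[1->2]=2 ship[0->1]=2 prod=5 -> inv=[20 2 2 2]
Step 5: demand=5,sold=2 ship[2->3]=2 ship[1->2]=2 ship[0->1]=2 prod=5 -> inv=[23 2 2 2]

23 2 2 2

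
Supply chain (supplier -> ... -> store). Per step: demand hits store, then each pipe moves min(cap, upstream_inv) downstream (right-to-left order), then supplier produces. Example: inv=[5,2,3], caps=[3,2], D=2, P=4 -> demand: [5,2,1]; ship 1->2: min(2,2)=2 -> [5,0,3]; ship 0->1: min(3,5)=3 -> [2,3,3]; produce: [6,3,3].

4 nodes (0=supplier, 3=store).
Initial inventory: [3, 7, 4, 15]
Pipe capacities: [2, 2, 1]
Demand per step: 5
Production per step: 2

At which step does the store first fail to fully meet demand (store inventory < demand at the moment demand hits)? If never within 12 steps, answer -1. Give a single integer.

Step 1: demand=5,sold=5 ship[2->3]=1 ship[1->2]=2 ship[0->1]=2 prod=2 -> [3 7 5 11]
Step 2: demand=5,sold=5 ship[2->3]=1 ship[1->2]=2 ship[0->1]=2 prod=2 -> [3 7 6 7]
Step 3: demand=5,sold=5 ship[2->3]=1 ship[1->2]=2 ship[0->1]=2 prod=2 -> [3 7 7 3]
Step 4: demand=5,sold=3 ship[2->3]=1 ship[1->2]=2 ship[0->1]=2 prod=2 -> [3 7 8 1]
Step 5: demand=5,sold=1 ship[2->3]=1 ship[1->2]=2 ship[0->1]=2 prod=2 -> [3 7 9 1]
Step 6: demand=5,sold=1 ship[2->3]=1 ship[1->2]=2 ship[0->1]=2 prod=2 -> [3 7 10 1]
Step 7: demand=5,sold=1 ship[2->3]=1 ship[1->2]=2 ship[0->1]=2 prod=2 -> [3 7 11 1]
Step 8: demand=5,sold=1 ship[2->3]=1 ship[1->2]=2 ship[0->1]=2 prod=2 -> [3 7 12 1]
Step 9: demand=5,sold=1 ship[2->3]=1 ship[1->2]=2 ship[0->1]=2 prod=2 -> [3 7 13 1]
Step 10: demand=5,sold=1 ship[2->3]=1 ship[1->2]=2 ship[0->1]=2 prod=2 -> [3 7 14 1]
Step 11: demand=5,sold=1 ship[2->3]=1 ship[1->2]=2 ship[0->1]=2 prod=2 -> [3 7 15 1]
Step 12: demand=5,sold=1 ship[2->3]=1 ship[1->2]=2 ship[0->1]=2 prod=2 -> [3 7 16 1]
First stockout at step 4

4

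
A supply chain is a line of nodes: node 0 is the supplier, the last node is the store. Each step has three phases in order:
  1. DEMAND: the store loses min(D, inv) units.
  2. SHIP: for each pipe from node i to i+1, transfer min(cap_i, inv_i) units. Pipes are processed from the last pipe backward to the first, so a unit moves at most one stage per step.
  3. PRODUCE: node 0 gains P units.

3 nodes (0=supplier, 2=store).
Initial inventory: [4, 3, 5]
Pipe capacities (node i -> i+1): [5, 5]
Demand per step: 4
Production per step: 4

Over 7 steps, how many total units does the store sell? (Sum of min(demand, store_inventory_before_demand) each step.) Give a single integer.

Answer: 28

Derivation:
Step 1: sold=4 (running total=4) -> [4 4 4]
Step 2: sold=4 (running total=8) -> [4 4 4]
Step 3: sold=4 (running total=12) -> [4 4 4]
Step 4: sold=4 (running total=16) -> [4 4 4]
Step 5: sold=4 (running total=20) -> [4 4 4]
Step 6: sold=4 (running total=24) -> [4 4 4]
Step 7: sold=4 (running total=28) -> [4 4 4]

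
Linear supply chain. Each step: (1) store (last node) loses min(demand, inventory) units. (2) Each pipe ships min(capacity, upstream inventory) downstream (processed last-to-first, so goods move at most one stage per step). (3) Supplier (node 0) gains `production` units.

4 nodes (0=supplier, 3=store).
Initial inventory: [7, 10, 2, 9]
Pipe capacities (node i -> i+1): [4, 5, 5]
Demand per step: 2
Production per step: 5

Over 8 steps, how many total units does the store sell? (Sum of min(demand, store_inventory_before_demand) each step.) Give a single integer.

Step 1: sold=2 (running total=2) -> [8 9 5 9]
Step 2: sold=2 (running total=4) -> [9 8 5 12]
Step 3: sold=2 (running total=6) -> [10 7 5 15]
Step 4: sold=2 (running total=8) -> [11 6 5 18]
Step 5: sold=2 (running total=10) -> [12 5 5 21]
Step 6: sold=2 (running total=12) -> [13 4 5 24]
Step 7: sold=2 (running total=14) -> [14 4 4 27]
Step 8: sold=2 (running total=16) -> [15 4 4 29]

Answer: 16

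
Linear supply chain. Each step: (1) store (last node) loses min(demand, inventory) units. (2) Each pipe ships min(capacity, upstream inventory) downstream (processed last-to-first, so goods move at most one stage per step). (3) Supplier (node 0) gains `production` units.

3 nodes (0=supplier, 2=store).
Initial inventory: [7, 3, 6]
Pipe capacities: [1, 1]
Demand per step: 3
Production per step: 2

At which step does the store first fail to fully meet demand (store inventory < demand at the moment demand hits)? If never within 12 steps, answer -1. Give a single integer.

Step 1: demand=3,sold=3 ship[1->2]=1 ship[0->1]=1 prod=2 -> [8 3 4]
Step 2: demand=3,sold=3 ship[1->2]=1 ship[0->1]=1 prod=2 -> [9 3 2]
Step 3: demand=3,sold=2 ship[1->2]=1 ship[0->1]=1 prod=2 -> [10 3 1]
Step 4: demand=3,sold=1 ship[1->2]=1 ship[0->1]=1 prod=2 -> [11 3 1]
Step 5: demand=3,sold=1 ship[1->2]=1 ship[0->1]=1 prod=2 -> [12 3 1]
Step 6: demand=3,sold=1 ship[1->2]=1 ship[0->1]=1 prod=2 -> [13 3 1]
Step 7: demand=3,sold=1 ship[1->2]=1 ship[0->1]=1 prod=2 -> [14 3 1]
Step 8: demand=3,sold=1 ship[1->2]=1 ship[0->1]=1 prod=2 -> [15 3 1]
Step 9: demand=3,sold=1 ship[1->2]=1 ship[0->1]=1 prod=2 -> [16 3 1]
Step 10: demand=3,sold=1 ship[1->2]=1 ship[0->1]=1 prod=2 -> [17 3 1]
Step 11: demand=3,sold=1 ship[1->2]=1 ship[0->1]=1 prod=2 -> [18 3 1]
Step 12: demand=3,sold=1 ship[1->2]=1 ship[0->1]=1 prod=2 -> [19 3 1]
First stockout at step 3

3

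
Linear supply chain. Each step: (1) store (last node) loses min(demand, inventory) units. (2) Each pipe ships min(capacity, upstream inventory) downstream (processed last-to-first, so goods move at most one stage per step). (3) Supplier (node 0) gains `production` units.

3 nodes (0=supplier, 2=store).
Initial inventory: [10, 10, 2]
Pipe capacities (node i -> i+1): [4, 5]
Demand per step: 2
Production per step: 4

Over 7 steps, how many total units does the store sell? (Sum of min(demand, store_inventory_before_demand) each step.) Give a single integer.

Step 1: sold=2 (running total=2) -> [10 9 5]
Step 2: sold=2 (running total=4) -> [10 8 8]
Step 3: sold=2 (running total=6) -> [10 7 11]
Step 4: sold=2 (running total=8) -> [10 6 14]
Step 5: sold=2 (running total=10) -> [10 5 17]
Step 6: sold=2 (running total=12) -> [10 4 20]
Step 7: sold=2 (running total=14) -> [10 4 22]

Answer: 14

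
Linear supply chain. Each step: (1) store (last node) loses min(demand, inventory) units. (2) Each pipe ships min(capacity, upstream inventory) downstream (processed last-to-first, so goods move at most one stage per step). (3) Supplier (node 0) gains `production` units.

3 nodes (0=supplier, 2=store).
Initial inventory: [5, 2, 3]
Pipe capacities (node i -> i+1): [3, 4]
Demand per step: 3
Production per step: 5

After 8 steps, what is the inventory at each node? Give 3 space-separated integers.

Step 1: demand=3,sold=3 ship[1->2]=2 ship[0->1]=3 prod=5 -> inv=[7 3 2]
Step 2: demand=3,sold=2 ship[1->2]=3 ship[0->1]=3 prod=5 -> inv=[9 3 3]
Step 3: demand=3,sold=3 ship[1->2]=3 ship[0->1]=3 prod=5 -> inv=[11 3 3]
Step 4: demand=3,sold=3 ship[1->2]=3 ship[0->1]=3 prod=5 -> inv=[13 3 3]
Step 5: demand=3,sold=3 ship[1->2]=3 ship[0->1]=3 prod=5 -> inv=[15 3 3]
Step 6: demand=3,sold=3 ship[1->2]=3 ship[0->1]=3 prod=5 -> inv=[17 3 3]
Step 7: demand=3,sold=3 ship[1->2]=3 ship[0->1]=3 prod=5 -> inv=[19 3 3]
Step 8: demand=3,sold=3 ship[1->2]=3 ship[0->1]=3 prod=5 -> inv=[21 3 3]

21 3 3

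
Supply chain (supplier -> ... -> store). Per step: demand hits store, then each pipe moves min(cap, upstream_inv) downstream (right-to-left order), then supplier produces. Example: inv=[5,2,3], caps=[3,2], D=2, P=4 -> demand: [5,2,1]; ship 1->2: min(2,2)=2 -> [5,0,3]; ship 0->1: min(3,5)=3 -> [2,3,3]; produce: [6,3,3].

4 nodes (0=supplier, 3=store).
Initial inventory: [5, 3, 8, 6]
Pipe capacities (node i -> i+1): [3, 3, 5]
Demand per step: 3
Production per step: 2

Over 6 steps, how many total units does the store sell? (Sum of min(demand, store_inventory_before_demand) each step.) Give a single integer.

Answer: 18

Derivation:
Step 1: sold=3 (running total=3) -> [4 3 6 8]
Step 2: sold=3 (running total=6) -> [3 3 4 10]
Step 3: sold=3 (running total=9) -> [2 3 3 11]
Step 4: sold=3 (running total=12) -> [2 2 3 11]
Step 5: sold=3 (running total=15) -> [2 2 2 11]
Step 6: sold=3 (running total=18) -> [2 2 2 10]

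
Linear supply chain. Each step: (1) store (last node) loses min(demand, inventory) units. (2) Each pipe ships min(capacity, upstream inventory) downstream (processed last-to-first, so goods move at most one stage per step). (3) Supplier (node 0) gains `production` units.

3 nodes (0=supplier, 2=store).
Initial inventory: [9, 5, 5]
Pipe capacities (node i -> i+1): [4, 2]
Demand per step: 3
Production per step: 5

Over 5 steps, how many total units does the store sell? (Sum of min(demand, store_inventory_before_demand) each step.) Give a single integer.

Answer: 13

Derivation:
Step 1: sold=3 (running total=3) -> [10 7 4]
Step 2: sold=3 (running total=6) -> [11 9 3]
Step 3: sold=3 (running total=9) -> [12 11 2]
Step 4: sold=2 (running total=11) -> [13 13 2]
Step 5: sold=2 (running total=13) -> [14 15 2]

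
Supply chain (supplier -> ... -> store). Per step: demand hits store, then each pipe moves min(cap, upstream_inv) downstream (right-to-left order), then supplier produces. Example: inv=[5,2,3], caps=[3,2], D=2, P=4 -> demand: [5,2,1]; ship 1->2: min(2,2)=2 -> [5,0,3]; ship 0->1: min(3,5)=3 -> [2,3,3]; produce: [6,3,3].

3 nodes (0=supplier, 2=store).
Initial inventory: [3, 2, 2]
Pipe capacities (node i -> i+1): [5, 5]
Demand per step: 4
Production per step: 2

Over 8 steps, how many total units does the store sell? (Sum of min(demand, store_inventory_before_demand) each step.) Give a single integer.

Step 1: sold=2 (running total=2) -> [2 3 2]
Step 2: sold=2 (running total=4) -> [2 2 3]
Step 3: sold=3 (running total=7) -> [2 2 2]
Step 4: sold=2 (running total=9) -> [2 2 2]
Step 5: sold=2 (running total=11) -> [2 2 2]
Step 6: sold=2 (running total=13) -> [2 2 2]
Step 7: sold=2 (running total=15) -> [2 2 2]
Step 8: sold=2 (running total=17) -> [2 2 2]

Answer: 17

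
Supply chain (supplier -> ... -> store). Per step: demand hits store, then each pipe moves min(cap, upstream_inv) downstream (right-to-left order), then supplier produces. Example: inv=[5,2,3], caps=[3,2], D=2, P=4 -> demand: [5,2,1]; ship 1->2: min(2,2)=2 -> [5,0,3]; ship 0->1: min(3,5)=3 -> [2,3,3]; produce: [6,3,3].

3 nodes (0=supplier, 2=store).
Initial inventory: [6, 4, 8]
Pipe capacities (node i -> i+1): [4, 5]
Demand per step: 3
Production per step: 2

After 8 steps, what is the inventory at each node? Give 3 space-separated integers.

Step 1: demand=3,sold=3 ship[1->2]=4 ship[0->1]=4 prod=2 -> inv=[4 4 9]
Step 2: demand=3,sold=3 ship[1->2]=4 ship[0->1]=4 prod=2 -> inv=[2 4 10]
Step 3: demand=3,sold=3 ship[1->2]=4 ship[0->1]=2 prod=2 -> inv=[2 2 11]
Step 4: demand=3,sold=3 ship[1->2]=2 ship[0->1]=2 prod=2 -> inv=[2 2 10]
Step 5: demand=3,sold=3 ship[1->2]=2 ship[0->1]=2 prod=2 -> inv=[2 2 9]
Step 6: demand=3,sold=3 ship[1->2]=2 ship[0->1]=2 prod=2 -> inv=[2 2 8]
Step 7: demand=3,sold=3 ship[1->2]=2 ship[0->1]=2 prod=2 -> inv=[2 2 7]
Step 8: demand=3,sold=3 ship[1->2]=2 ship[0->1]=2 prod=2 -> inv=[2 2 6]

2 2 6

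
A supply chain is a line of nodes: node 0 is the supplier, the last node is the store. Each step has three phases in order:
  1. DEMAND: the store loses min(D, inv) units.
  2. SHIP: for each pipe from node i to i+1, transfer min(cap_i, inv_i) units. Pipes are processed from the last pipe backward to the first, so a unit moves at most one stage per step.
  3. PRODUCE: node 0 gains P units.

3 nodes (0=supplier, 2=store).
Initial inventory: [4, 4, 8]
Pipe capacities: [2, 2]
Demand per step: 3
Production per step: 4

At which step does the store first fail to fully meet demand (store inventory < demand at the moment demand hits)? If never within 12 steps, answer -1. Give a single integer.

Step 1: demand=3,sold=3 ship[1->2]=2 ship[0->1]=2 prod=4 -> [6 4 7]
Step 2: demand=3,sold=3 ship[1->2]=2 ship[0->1]=2 prod=4 -> [8 4 6]
Step 3: demand=3,sold=3 ship[1->2]=2 ship[0->1]=2 prod=4 -> [10 4 5]
Step 4: demand=3,sold=3 ship[1->2]=2 ship[0->1]=2 prod=4 -> [12 4 4]
Step 5: demand=3,sold=3 ship[1->2]=2 ship[0->1]=2 prod=4 -> [14 4 3]
Step 6: demand=3,sold=3 ship[1->2]=2 ship[0->1]=2 prod=4 -> [16 4 2]
Step 7: demand=3,sold=2 ship[1->2]=2 ship[0->1]=2 prod=4 -> [18 4 2]
Step 8: demand=3,sold=2 ship[1->2]=2 ship[0->1]=2 prod=4 -> [20 4 2]
Step 9: demand=3,sold=2 ship[1->2]=2 ship[0->1]=2 prod=4 -> [22 4 2]
Step 10: demand=3,sold=2 ship[1->2]=2 ship[0->1]=2 prod=4 -> [24 4 2]
Step 11: demand=3,sold=2 ship[1->2]=2 ship[0->1]=2 prod=4 -> [26 4 2]
Step 12: demand=3,sold=2 ship[1->2]=2 ship[0->1]=2 prod=4 -> [28 4 2]
First stockout at step 7

7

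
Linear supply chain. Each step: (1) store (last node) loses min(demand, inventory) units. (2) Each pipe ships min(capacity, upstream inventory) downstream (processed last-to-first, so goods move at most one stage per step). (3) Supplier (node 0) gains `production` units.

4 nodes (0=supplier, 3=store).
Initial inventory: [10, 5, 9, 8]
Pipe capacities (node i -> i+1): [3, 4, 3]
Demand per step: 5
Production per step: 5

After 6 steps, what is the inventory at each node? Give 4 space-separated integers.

Step 1: demand=5,sold=5 ship[2->3]=3 ship[1->2]=4 ship[0->1]=3 prod=5 -> inv=[12 4 10 6]
Step 2: demand=5,sold=5 ship[2->3]=3 ship[1->2]=4 ship[0->1]=3 prod=5 -> inv=[14 3 11 4]
Step 3: demand=5,sold=4 ship[2->3]=3 ship[1->2]=3 ship[0->1]=3 prod=5 -> inv=[16 3 11 3]
Step 4: demand=5,sold=3 ship[2->3]=3 ship[1->2]=3 ship[0->1]=3 prod=5 -> inv=[18 3 11 3]
Step 5: demand=5,sold=3 ship[2->3]=3 ship[1->2]=3 ship[0->1]=3 prod=5 -> inv=[20 3 11 3]
Step 6: demand=5,sold=3 ship[2->3]=3 ship[1->2]=3 ship[0->1]=3 prod=5 -> inv=[22 3 11 3]

22 3 11 3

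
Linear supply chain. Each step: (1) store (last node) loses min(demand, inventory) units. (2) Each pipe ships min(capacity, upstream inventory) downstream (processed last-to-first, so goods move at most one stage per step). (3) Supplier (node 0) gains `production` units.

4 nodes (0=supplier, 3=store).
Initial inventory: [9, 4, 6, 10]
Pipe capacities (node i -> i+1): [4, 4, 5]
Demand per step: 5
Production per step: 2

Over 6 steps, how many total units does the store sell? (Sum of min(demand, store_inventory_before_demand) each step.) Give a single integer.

Answer: 30

Derivation:
Step 1: sold=5 (running total=5) -> [7 4 5 10]
Step 2: sold=5 (running total=10) -> [5 4 4 10]
Step 3: sold=5 (running total=15) -> [3 4 4 9]
Step 4: sold=5 (running total=20) -> [2 3 4 8]
Step 5: sold=5 (running total=25) -> [2 2 3 7]
Step 6: sold=5 (running total=30) -> [2 2 2 5]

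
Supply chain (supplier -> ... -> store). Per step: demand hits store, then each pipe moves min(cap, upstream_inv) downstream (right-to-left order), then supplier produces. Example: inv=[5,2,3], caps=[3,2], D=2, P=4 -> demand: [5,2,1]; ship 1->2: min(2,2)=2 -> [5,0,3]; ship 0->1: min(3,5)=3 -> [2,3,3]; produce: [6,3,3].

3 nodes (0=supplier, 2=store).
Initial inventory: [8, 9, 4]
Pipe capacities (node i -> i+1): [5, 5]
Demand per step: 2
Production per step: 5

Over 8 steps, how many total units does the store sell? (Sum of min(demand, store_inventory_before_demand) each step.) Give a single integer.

Step 1: sold=2 (running total=2) -> [8 9 7]
Step 2: sold=2 (running total=4) -> [8 9 10]
Step 3: sold=2 (running total=6) -> [8 9 13]
Step 4: sold=2 (running total=8) -> [8 9 16]
Step 5: sold=2 (running total=10) -> [8 9 19]
Step 6: sold=2 (running total=12) -> [8 9 22]
Step 7: sold=2 (running total=14) -> [8 9 25]
Step 8: sold=2 (running total=16) -> [8 9 28]

Answer: 16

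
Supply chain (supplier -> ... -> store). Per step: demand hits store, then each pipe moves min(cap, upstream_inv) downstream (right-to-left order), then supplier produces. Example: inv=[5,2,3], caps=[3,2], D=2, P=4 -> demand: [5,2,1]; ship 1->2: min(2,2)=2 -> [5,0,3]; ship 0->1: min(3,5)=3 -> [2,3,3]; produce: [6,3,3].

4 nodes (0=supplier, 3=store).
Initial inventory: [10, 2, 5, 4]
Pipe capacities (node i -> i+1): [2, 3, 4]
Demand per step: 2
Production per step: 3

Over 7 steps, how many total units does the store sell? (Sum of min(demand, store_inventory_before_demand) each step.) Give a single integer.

Step 1: sold=2 (running total=2) -> [11 2 3 6]
Step 2: sold=2 (running total=4) -> [12 2 2 7]
Step 3: sold=2 (running total=6) -> [13 2 2 7]
Step 4: sold=2 (running total=8) -> [14 2 2 7]
Step 5: sold=2 (running total=10) -> [15 2 2 7]
Step 6: sold=2 (running total=12) -> [16 2 2 7]
Step 7: sold=2 (running total=14) -> [17 2 2 7]

Answer: 14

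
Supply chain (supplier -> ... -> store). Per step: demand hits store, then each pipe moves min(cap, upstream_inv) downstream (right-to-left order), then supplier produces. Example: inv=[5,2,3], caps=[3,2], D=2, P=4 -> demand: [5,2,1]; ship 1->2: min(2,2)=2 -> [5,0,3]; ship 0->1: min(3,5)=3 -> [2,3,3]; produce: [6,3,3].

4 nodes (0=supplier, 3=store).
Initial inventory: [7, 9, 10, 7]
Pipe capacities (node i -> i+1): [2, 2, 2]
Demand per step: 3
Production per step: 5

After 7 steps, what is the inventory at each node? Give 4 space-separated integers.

Step 1: demand=3,sold=3 ship[2->3]=2 ship[1->2]=2 ship[0->1]=2 prod=5 -> inv=[10 9 10 6]
Step 2: demand=3,sold=3 ship[2->3]=2 ship[1->2]=2 ship[0->1]=2 prod=5 -> inv=[13 9 10 5]
Step 3: demand=3,sold=3 ship[2->3]=2 ship[1->2]=2 ship[0->1]=2 prod=5 -> inv=[16 9 10 4]
Step 4: demand=3,sold=3 ship[2->3]=2 ship[1->2]=2 ship[0->1]=2 prod=5 -> inv=[19 9 10 3]
Step 5: demand=3,sold=3 ship[2->3]=2 ship[1->2]=2 ship[0->1]=2 prod=5 -> inv=[22 9 10 2]
Step 6: demand=3,sold=2 ship[2->3]=2 ship[1->2]=2 ship[0->1]=2 prod=5 -> inv=[25 9 10 2]
Step 7: demand=3,sold=2 ship[2->3]=2 ship[1->2]=2 ship[0->1]=2 prod=5 -> inv=[28 9 10 2]

28 9 10 2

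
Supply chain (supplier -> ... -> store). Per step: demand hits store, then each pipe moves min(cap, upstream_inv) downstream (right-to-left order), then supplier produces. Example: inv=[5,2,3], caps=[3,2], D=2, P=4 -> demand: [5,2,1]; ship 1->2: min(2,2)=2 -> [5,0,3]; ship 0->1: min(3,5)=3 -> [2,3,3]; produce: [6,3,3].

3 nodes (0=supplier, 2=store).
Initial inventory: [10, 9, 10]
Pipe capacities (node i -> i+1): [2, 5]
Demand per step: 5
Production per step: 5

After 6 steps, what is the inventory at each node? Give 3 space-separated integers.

Step 1: demand=5,sold=5 ship[1->2]=5 ship[0->1]=2 prod=5 -> inv=[13 6 10]
Step 2: demand=5,sold=5 ship[1->2]=5 ship[0->1]=2 prod=5 -> inv=[16 3 10]
Step 3: demand=5,sold=5 ship[1->2]=3 ship[0->1]=2 prod=5 -> inv=[19 2 8]
Step 4: demand=5,sold=5 ship[1->2]=2 ship[0->1]=2 prod=5 -> inv=[22 2 5]
Step 5: demand=5,sold=5 ship[1->2]=2 ship[0->1]=2 prod=5 -> inv=[25 2 2]
Step 6: demand=5,sold=2 ship[1->2]=2 ship[0->1]=2 prod=5 -> inv=[28 2 2]

28 2 2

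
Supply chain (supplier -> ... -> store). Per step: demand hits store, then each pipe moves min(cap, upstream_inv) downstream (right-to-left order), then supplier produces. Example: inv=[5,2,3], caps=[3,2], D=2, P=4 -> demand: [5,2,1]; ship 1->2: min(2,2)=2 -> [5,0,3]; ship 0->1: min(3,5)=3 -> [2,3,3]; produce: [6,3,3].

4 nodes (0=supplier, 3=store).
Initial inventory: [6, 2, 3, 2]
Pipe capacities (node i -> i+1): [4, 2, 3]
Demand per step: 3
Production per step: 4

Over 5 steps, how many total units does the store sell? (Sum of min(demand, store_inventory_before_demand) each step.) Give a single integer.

Answer: 11

Derivation:
Step 1: sold=2 (running total=2) -> [6 4 2 3]
Step 2: sold=3 (running total=5) -> [6 6 2 2]
Step 3: sold=2 (running total=7) -> [6 8 2 2]
Step 4: sold=2 (running total=9) -> [6 10 2 2]
Step 5: sold=2 (running total=11) -> [6 12 2 2]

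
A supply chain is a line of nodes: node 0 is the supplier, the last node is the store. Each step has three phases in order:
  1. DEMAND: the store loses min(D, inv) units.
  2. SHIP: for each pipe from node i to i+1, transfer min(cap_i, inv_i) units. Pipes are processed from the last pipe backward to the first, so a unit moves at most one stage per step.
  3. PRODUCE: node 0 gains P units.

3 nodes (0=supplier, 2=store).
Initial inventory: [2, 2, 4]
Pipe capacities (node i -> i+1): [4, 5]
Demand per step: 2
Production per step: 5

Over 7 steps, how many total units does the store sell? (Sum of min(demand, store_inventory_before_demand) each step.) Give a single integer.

Step 1: sold=2 (running total=2) -> [5 2 4]
Step 2: sold=2 (running total=4) -> [6 4 4]
Step 3: sold=2 (running total=6) -> [7 4 6]
Step 4: sold=2 (running total=8) -> [8 4 8]
Step 5: sold=2 (running total=10) -> [9 4 10]
Step 6: sold=2 (running total=12) -> [10 4 12]
Step 7: sold=2 (running total=14) -> [11 4 14]

Answer: 14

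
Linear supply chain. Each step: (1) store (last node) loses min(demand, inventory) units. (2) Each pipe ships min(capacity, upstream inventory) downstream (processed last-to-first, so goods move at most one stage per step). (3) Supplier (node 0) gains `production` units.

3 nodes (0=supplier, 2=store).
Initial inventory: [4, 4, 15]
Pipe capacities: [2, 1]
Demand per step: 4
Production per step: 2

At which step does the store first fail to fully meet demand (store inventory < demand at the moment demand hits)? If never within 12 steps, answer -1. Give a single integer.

Step 1: demand=4,sold=4 ship[1->2]=1 ship[0->1]=2 prod=2 -> [4 5 12]
Step 2: demand=4,sold=4 ship[1->2]=1 ship[0->1]=2 prod=2 -> [4 6 9]
Step 3: demand=4,sold=4 ship[1->2]=1 ship[0->1]=2 prod=2 -> [4 7 6]
Step 4: demand=4,sold=4 ship[1->2]=1 ship[0->1]=2 prod=2 -> [4 8 3]
Step 5: demand=4,sold=3 ship[1->2]=1 ship[0->1]=2 prod=2 -> [4 9 1]
Step 6: demand=4,sold=1 ship[1->2]=1 ship[0->1]=2 prod=2 -> [4 10 1]
Step 7: demand=4,sold=1 ship[1->2]=1 ship[0->1]=2 prod=2 -> [4 11 1]
Step 8: demand=4,sold=1 ship[1->2]=1 ship[0->1]=2 prod=2 -> [4 12 1]
Step 9: demand=4,sold=1 ship[1->2]=1 ship[0->1]=2 prod=2 -> [4 13 1]
Step 10: demand=4,sold=1 ship[1->2]=1 ship[0->1]=2 prod=2 -> [4 14 1]
Step 11: demand=4,sold=1 ship[1->2]=1 ship[0->1]=2 prod=2 -> [4 15 1]
Step 12: demand=4,sold=1 ship[1->2]=1 ship[0->1]=2 prod=2 -> [4 16 1]
First stockout at step 5

5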